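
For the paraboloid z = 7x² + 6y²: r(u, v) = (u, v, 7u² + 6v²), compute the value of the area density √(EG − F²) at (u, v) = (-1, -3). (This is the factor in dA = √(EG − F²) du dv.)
√(EG − F²)|_{(-1, -3)} = sqrt(1493)

E = 196*u^2 + 1, F = 168*u*v, G = 144*v^2 + 1, so EG − F² = 196*u^2 + 144*v^2 + 1. Taking the positive square root: √(EG − F²) = sqrt(196*u^2 + 144*v^2 + 1). At (u, v) = (-1, -3): sqrt(1493).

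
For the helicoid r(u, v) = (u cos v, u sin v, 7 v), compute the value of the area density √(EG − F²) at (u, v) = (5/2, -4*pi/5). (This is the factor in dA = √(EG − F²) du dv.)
√(EG − F²)|_{(5/2, -4*pi/5)} = sqrt(221)/2

E = 1, F = 0, G = u^2 + 49, so EG − F² = u^2 + 49. Taking the positive square root: √(EG − F²) = sqrt(u^2 + 49). At (u, v) = (5/2, -4*pi/5): sqrt(221)/2.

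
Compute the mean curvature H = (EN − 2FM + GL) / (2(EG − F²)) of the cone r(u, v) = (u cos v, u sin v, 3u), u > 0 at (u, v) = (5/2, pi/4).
H = 3*sqrt(10)/50

With E = 10, F = 0, G = u^2, L = 0, M = 0, N = 3*sqrt(10)*u^2/(10*Abs(u)), assemble
  H = (EN − 2FM + GL) / (2(EG − F²)) = 3*sqrt(10)/(20*Abs(u)).
At (u, v) = (5/2, pi/4): H = 3*sqrt(10)/50.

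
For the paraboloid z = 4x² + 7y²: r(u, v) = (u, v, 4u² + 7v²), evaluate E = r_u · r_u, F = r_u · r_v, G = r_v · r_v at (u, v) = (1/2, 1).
E = 17;  F = 56;  G = 197

Partials: r_u = (1, 0, 8*u), r_v = (0, 1, 14*v). As functions of (u, v):
  E = r_u · r_u = 64*u^2 + 1,
  F = r_u · r_v = 112*u*v,
  G = r_v · r_v = 196*v^2 + 1.
Evaluating at (u, v) = (1/2, 1): E = 17, F = 56, G = 197.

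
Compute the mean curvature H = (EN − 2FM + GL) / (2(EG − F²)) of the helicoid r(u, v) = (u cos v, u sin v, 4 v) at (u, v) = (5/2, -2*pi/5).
H = 0

With E = 1, F = 0, G = u^2 + 16, L = 0, M = -4/sqrt(u^2 + 16), N = 0, assemble
  H = (EN − 2FM + GL) / (2(EG − F²)) = 0.
At (u, v) = (5/2, -2*pi/5): H = 0.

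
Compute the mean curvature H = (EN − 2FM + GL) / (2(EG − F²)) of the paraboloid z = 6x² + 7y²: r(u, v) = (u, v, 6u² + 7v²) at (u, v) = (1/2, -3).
H = 10849*sqrt(1801)/3243601

With E = 144*u^2 + 1, F = 168*u*v, G = 196*v^2 + 1, L = 12/sqrt(144*u^2 + 196*v^2 + 1), M = 0, N = 14/sqrt(144*u^2 + 196*v^2 + 1), assemble
  H = (EN − 2FM + GL) / (2(EG − F²)) = (1008*u^2 + 1176*v^2 + 13)/(144*u^2 + 196*v^2 + 1)^(3/2).
At (u, v) = (1/2, -3): H = 10849*sqrt(1801)/3243601.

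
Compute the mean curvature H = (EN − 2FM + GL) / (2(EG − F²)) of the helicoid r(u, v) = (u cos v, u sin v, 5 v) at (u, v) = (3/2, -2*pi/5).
H = 0

With E = 1, F = 0, G = u^2 + 25, L = 0, M = -5/sqrt(u^2 + 25), N = 0, assemble
  H = (EN − 2FM + GL) / (2(EG − F²)) = 0.
At (u, v) = (3/2, -2*pi/5): H = 0.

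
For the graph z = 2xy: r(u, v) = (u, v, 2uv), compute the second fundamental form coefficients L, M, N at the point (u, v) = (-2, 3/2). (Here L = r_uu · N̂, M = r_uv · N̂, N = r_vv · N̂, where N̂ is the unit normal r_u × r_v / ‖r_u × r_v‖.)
L = 0;  M = sqrt(26)/13;  N = 0

Compute the unit normal N̂(u, v) = (-2*v/sqrt(4*u^2 + 4*v^2 + 1), -2*u/sqrt(4*u^2 + 4*v^2 + 1), 1/sqrt(4*u^2 + 4*v^2 + 1)), and the second partials r_uu, r_uv, r_vv. Take dot products:
  L(u, v) = r_uu · N̂ = 0,
  M(u, v) = r_uv · N̂ = 2/sqrt(4*u^2 + 4*v^2 + 1),
  N(u, v) = r_vv · N̂ = 0.
Evaluating at (u, v) = (-2, 3/2):
  L = 0, M = sqrt(26)/13, N = 0.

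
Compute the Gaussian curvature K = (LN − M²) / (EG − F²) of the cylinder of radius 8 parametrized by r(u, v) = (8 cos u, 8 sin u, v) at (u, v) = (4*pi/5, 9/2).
K = 0

Coefficients of the first fundamental form: E = 64, F = 0, G = 1.
Coefficients of the second fundamental form: L = -8, M = 0, N = 0.
Assemble K = (LN − M²)/(EG − F²) = 0. At (u, v) = (4*pi/5, 9/2): K = 0.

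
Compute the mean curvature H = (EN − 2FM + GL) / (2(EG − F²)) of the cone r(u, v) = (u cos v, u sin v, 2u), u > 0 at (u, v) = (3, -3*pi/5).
H = sqrt(5)/15

With E = 5, F = 0, G = u^2, L = 0, M = 0, N = 2*sqrt(5)*u^2/(5*Abs(u)), assemble
  H = (EN − 2FM + GL) / (2(EG − F²)) = sqrt(5)/(5*Abs(u)).
At (u, v) = (3, -3*pi/5): H = sqrt(5)/15.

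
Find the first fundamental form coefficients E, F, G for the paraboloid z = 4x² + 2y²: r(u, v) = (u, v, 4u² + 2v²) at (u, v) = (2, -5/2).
E = 257;  F = -160;  G = 101

Partials: r_u = (1, 0, 8*u), r_v = (0, 1, 4*v). As functions of (u, v):
  E = r_u · r_u = 64*u^2 + 1,
  F = r_u · r_v = 32*u*v,
  G = r_v · r_v = 16*v^2 + 1.
Evaluating at (u, v) = (2, -5/2): E = 257, F = -160, G = 101.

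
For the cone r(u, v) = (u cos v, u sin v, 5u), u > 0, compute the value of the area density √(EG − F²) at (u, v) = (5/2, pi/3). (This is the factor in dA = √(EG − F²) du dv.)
√(EG − F²)|_{(5/2, pi/3)} = 5*sqrt(26)/2

E = 26, F = 0, G = u^2, so EG − F² = 26*u^2. Taking the positive square root: √(EG − F²) = sqrt(26)*Abs(u). At (u, v) = (5/2, pi/3): 5*sqrt(26)/2.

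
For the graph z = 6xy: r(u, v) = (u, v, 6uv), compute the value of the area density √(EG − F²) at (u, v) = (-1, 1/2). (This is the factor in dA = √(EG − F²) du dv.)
√(EG − F²)|_{(-1, 1/2)} = sqrt(46)

E = 36*v^2 + 1, F = 36*u*v, G = 36*u^2 + 1, so EG − F² = 36*u^2 + 36*v^2 + 1. Taking the positive square root: √(EG − F²) = sqrt(36*u^2 + 36*v^2 + 1). At (u, v) = (-1, 1/2): sqrt(46).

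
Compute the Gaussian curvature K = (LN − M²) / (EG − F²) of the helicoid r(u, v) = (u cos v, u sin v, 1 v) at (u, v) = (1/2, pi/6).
K = -16/25

Coefficients of the first fundamental form: E = 1, F = 0, G = u^2 + 1.
Coefficients of the second fundamental form: L = 0, M = -1/sqrt(u^2 + 1), N = 0.
Assemble K = (LN − M²)/(EG − F²) = -1/(u^2 + 1)^2. At (u, v) = (1/2, pi/6): K = -16/25.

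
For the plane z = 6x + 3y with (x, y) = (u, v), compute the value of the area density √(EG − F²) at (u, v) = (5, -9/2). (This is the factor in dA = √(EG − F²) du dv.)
√(EG − F²)|_{(5, -9/2)} = sqrt(46)

E = 37, F = 18, G = 10, so EG − F² = 46. Taking the positive square root: √(EG − F²) = sqrt(46). At (u, v) = (5, -9/2): sqrt(46).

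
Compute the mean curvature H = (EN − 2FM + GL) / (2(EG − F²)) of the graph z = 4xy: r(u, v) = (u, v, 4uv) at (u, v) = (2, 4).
H = -512*sqrt(321)/103041

With E = 16*v^2 + 1, F = 16*u*v, G = 16*u^2 + 1, L = 0, M = 4/sqrt(16*u^2 + 16*v^2 + 1), N = 0, assemble
  H = (EN − 2FM + GL) / (2(EG − F²)) = -64*u*v/(16*u^2 + 16*v^2 + 1)^(3/2).
At (u, v) = (2, 4): H = -512*sqrt(321)/103041.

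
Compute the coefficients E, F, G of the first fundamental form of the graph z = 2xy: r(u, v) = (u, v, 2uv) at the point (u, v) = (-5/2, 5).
E = 101;  F = -50;  G = 26

Partials: r_u = (1, 0, 2*v), r_v = (0, 1, 2*u). As functions of (u, v):
  E = r_u · r_u = 4*v^2 + 1,
  F = r_u · r_v = 4*u*v,
  G = r_v · r_v = 4*u^2 + 1.
Evaluating at (u, v) = (-5/2, 5): E = 101, F = -50, G = 26.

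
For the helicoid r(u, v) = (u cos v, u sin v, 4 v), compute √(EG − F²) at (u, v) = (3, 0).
√(EG − F²)|_{(3, 0)} = 5

E = 1, F = 0, G = u^2 + 16; EG − F² = u^2 + 16; √(EG − F²) = sqrt(u^2 + 16). At the given point: 5.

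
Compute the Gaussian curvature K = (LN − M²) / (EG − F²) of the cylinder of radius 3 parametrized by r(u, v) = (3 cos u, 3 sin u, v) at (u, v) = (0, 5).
K = 0

Coefficients of the first fundamental form: E = 9, F = 0, G = 1.
Coefficients of the second fundamental form: L = -3, M = 0, N = 0.
Assemble K = (LN − M²)/(EG − F²) = 0. At (u, v) = (0, 5): K = 0.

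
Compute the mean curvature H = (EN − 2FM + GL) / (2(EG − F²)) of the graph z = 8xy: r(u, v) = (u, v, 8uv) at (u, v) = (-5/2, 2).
H = 2560*sqrt(73)/143883

With E = 64*v^2 + 1, F = 64*u*v, G = 64*u^2 + 1, L = 0, M = 8/sqrt(64*u^2 + 64*v^2 + 1), N = 0, assemble
  H = (EN − 2FM + GL) / (2(EG − F²)) = -512*u*v/(64*u^2 + 64*v^2 + 1)^(3/2).
At (u, v) = (-5/2, 2): H = 2560*sqrt(73)/143883.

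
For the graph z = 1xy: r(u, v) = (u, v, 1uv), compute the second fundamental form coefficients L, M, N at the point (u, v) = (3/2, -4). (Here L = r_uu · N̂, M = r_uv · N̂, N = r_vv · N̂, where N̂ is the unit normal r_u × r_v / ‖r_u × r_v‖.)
L = 0;  M = 2*sqrt(77)/77;  N = 0

Compute the unit normal N̂(u, v) = (-v/sqrt(u^2 + v^2 + 1), -u/sqrt(u^2 + v^2 + 1), 1/sqrt(u^2 + v^2 + 1)), and the second partials r_uu, r_uv, r_vv. Take dot products:
  L(u, v) = r_uu · N̂ = 0,
  M(u, v) = r_uv · N̂ = 1/sqrt(u^2 + v^2 + 1),
  N(u, v) = r_vv · N̂ = 0.
Evaluating at (u, v) = (3/2, -4):
  L = 0, M = 2*sqrt(77)/77, N = 0.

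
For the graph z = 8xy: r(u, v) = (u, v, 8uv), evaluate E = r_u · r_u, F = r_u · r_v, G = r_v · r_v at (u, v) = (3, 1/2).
E = 17;  F = 96;  G = 577

Partials: r_u = (1, 0, 8*v), r_v = (0, 1, 8*u). As functions of (u, v):
  E = r_u · r_u = 64*v^2 + 1,
  F = r_u · r_v = 64*u*v,
  G = r_v · r_v = 64*u^2 + 1.
Evaluating at (u, v) = (3, 1/2): E = 17, F = 96, G = 577.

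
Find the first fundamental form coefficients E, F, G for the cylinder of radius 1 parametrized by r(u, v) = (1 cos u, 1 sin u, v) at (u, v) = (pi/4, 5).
E = 1;  F = 0;  G = 1

Partials: r_u = (-sin(u), cos(u), 0), r_v = (0, 0, 1). As functions of (u, v):
  E = r_u · r_u = 1,
  F = r_u · r_v = 0,
  G = r_v · r_v = 1.
Evaluating at (u, v) = (pi/4, 5): E = 1, F = 0, G = 1.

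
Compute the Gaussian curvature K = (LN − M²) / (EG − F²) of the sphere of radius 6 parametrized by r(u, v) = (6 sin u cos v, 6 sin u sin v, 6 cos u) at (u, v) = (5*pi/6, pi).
K = 1/36

Coefficients of the first fundamental form: E = 36, F = 0, G = 36*sin(u)^2.
Coefficients of the second fundamental form: L = -6*sin(u)/Abs(sin(u)), M = 0, N = -6*sin(u)^3/Abs(sin(u)).
Assemble K = (LN − M²)/(EG − F²) = 1/36. At (u, v) = (5*pi/6, pi): K = 1/36.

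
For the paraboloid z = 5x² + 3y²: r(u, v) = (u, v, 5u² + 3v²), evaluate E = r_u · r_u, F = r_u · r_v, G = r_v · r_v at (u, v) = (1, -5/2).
E = 101;  F = -150;  G = 226

Partials: r_u = (1, 0, 10*u), r_v = (0, 1, 6*v). As functions of (u, v):
  E = r_u · r_u = 100*u^2 + 1,
  F = r_u · r_v = 60*u*v,
  G = r_v · r_v = 36*v^2 + 1.
Evaluating at (u, v) = (1, -5/2): E = 101, F = -150, G = 226.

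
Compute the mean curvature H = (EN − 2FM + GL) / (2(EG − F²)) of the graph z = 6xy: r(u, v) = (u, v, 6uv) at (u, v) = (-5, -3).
H = -648/8575

With E = 36*v^2 + 1, F = 36*u*v, G = 36*u^2 + 1, L = 0, M = 6/sqrt(36*u^2 + 36*v^2 + 1), N = 0, assemble
  H = (EN − 2FM + GL) / (2(EG − F²)) = -216*u*v/(36*u^2 + 36*v^2 + 1)^(3/2).
At (u, v) = (-5, -3): H = -648/8575.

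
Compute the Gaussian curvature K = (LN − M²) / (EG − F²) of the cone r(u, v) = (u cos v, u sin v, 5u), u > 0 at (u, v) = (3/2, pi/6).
K = 0

Coefficients of the first fundamental form: E = 26, F = 0, G = u^2.
Coefficients of the second fundamental form: L = 0, M = 0, N = 5*sqrt(26)*u^2/(26*Abs(u)).
Assemble K = (LN − M²)/(EG − F²) = 0. At (u, v) = (3/2, pi/6): K = 0.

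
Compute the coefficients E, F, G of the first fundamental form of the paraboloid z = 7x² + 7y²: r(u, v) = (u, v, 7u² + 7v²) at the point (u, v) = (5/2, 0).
E = 1226;  F = 0;  G = 1

Partials: r_u = (1, 0, 14*u), r_v = (0, 1, 14*v). As functions of (u, v):
  E = r_u · r_u = 196*u^2 + 1,
  F = r_u · r_v = 196*u*v,
  G = r_v · r_v = 196*v^2 + 1.
Evaluating at (u, v) = (5/2, 0): E = 1226, F = 0, G = 1.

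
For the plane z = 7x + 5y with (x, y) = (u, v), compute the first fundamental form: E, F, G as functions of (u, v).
E = 50;  F = 35;  G = 26

Compute partials: r_u = (1, 0, 7), r_v = (0, 1, 5). Then
  E = r_u · r_u = 50,
  F = r_u · r_v = 35,
  G = r_v · r_v = 26.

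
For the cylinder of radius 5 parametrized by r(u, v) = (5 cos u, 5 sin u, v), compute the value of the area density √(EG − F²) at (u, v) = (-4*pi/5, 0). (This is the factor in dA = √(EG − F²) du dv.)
√(EG − F²)|_{(-4*pi/5, 0)} = 5

E = 25, F = 0, G = 1, so EG − F² = 25. Taking the positive square root: √(EG − F²) = 5. At (u, v) = (-4*pi/5, 0): 5.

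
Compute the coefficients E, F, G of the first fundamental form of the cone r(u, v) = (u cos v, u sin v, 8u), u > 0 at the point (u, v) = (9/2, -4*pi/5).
E = 65;  F = 0;  G = 81/4

Partials: r_u = (cos(v), sin(v), 8), r_v = (-u*sin(v), u*cos(v), 0). As functions of (u, v):
  E = r_u · r_u = 65,
  F = r_u · r_v = 0,
  G = r_v · r_v = u^2.
Evaluating at (u, v) = (9/2, -4*pi/5): E = 65, F = 0, G = 81/4.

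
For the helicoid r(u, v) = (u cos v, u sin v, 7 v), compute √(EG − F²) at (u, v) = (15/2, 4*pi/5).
√(EG − F²)|_{(15/2, 4*pi/5)} = sqrt(421)/2

E = 1, F = 0, G = u^2 + 49; EG − F² = u^2 + 49; √(EG − F²) = sqrt(u^2 + 49). At the given point: sqrt(421)/2.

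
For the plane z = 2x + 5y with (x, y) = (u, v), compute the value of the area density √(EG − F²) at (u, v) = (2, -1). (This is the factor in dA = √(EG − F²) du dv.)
√(EG − F²)|_{(2, -1)} = sqrt(30)

E = 5, F = 10, G = 26, so EG − F² = 30. Taking the positive square root: √(EG − F²) = sqrt(30). At (u, v) = (2, -1): sqrt(30).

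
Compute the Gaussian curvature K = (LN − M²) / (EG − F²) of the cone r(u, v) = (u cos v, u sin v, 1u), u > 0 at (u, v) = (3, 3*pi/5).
K = 0

Coefficients of the first fundamental form: E = 2, F = 0, G = u^2.
Coefficients of the second fundamental form: L = 0, M = 0, N = sqrt(2)*u^2/(2*Abs(u)).
Assemble K = (LN − M²)/(EG − F²) = 0. At (u, v) = (3, 3*pi/5): K = 0.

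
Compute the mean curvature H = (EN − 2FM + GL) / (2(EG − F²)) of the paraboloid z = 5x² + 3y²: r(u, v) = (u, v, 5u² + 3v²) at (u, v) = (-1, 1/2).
H = 353*sqrt(110)/12100

With E = 100*u^2 + 1, F = 60*u*v, G = 36*v^2 + 1, L = 10/sqrt(100*u^2 + 36*v^2 + 1), M = 0, N = 6/sqrt(100*u^2 + 36*v^2 + 1), assemble
  H = (EN − 2FM + GL) / (2(EG − F²)) = 4*(75*u^2 + 45*v^2 + 2)/(100*u^2 + 36*v^2 + 1)^(3/2).
At (u, v) = (-1, 1/2): H = 353*sqrt(110)/12100.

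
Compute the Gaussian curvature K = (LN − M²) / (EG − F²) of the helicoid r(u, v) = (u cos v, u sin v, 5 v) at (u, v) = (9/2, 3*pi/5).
K = -400/32761

Coefficients of the first fundamental form: E = 1, F = 0, G = u^2 + 25.
Coefficients of the second fundamental form: L = 0, M = -5/sqrt(u^2 + 25), N = 0.
Assemble K = (LN − M²)/(EG − F²) = -25/(u^2 + 25)^2. At (u, v) = (9/2, 3*pi/5): K = -400/32761.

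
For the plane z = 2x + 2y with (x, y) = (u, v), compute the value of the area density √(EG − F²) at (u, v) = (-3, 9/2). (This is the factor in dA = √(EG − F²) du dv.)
√(EG − F²)|_{(-3, 9/2)} = 3

E = 5, F = 4, G = 5, so EG − F² = 9. Taking the positive square root: √(EG − F²) = 3. At (u, v) = (-3, 9/2): 3.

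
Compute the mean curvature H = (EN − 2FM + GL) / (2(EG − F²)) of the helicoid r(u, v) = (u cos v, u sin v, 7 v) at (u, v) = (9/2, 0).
H = 0

With E = 1, F = 0, G = u^2 + 49, L = 0, M = -7/sqrt(u^2 + 49), N = 0, assemble
  H = (EN − 2FM + GL) / (2(EG − F²)) = 0.
At (u, v) = (9/2, 0): H = 0.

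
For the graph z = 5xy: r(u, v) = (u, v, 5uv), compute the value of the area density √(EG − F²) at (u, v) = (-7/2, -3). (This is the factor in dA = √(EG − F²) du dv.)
√(EG − F²)|_{(-7/2, -3)} = sqrt(2129)/2

E = 25*v^2 + 1, F = 25*u*v, G = 25*u^2 + 1, so EG − F² = 25*u^2 + 25*v^2 + 1. Taking the positive square root: √(EG − F²) = sqrt(25*u^2 + 25*v^2 + 1). At (u, v) = (-7/2, -3): sqrt(2129)/2.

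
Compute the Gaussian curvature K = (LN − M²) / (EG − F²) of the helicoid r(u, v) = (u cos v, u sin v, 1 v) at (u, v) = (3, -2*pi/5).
K = -1/100

Coefficients of the first fundamental form: E = 1, F = 0, G = u^2 + 1.
Coefficients of the second fundamental form: L = 0, M = -1/sqrt(u^2 + 1), N = 0.
Assemble K = (LN − M²)/(EG − F²) = -1/(u^2 + 1)^2. At (u, v) = (3, -2*pi/5): K = -1/100.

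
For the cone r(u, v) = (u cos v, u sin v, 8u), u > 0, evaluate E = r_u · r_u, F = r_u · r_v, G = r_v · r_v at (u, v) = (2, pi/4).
E = 65;  F = 0;  G = 4

Partials: r_u = (cos(v), sin(v), 8), r_v = (-u*sin(v), u*cos(v), 0). As functions of (u, v):
  E = r_u · r_u = 65,
  F = r_u · r_v = 0,
  G = r_v · r_v = u^2.
Evaluating at (u, v) = (2, pi/4): E = 65, F = 0, G = 4.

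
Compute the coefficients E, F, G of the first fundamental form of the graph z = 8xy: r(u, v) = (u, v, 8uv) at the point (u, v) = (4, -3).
E = 577;  F = -768;  G = 1025

Partials: r_u = (1, 0, 8*v), r_v = (0, 1, 8*u). As functions of (u, v):
  E = r_u · r_u = 64*v^2 + 1,
  F = r_u · r_v = 64*u*v,
  G = r_v · r_v = 64*u^2 + 1.
Evaluating at (u, v) = (4, -3): E = 577, F = -768, G = 1025.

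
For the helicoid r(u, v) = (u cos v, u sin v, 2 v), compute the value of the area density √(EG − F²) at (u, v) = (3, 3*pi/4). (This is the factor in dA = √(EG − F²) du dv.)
√(EG − F²)|_{(3, 3*pi/4)} = sqrt(13)

E = 1, F = 0, G = u^2 + 4, so EG − F² = u^2 + 4. Taking the positive square root: √(EG − F²) = sqrt(u^2 + 4). At (u, v) = (3, 3*pi/4): sqrt(13).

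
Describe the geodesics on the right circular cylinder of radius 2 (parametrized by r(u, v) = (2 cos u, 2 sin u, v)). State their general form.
The cylinder is flat (K = 0) and locally isometric to the plane via the development (u, v) ↦ (2 u, v). Geodesics are the pre-images of straight lines: circles (v constant), vertical lines (u constant), and helices (v = c · u + d) for constants c, d.

A right cylinder has E = 2², F = 0, G = 1, so EG − F² = 2², and L = −2, M = N = 0, giving K = (LN − M²)/(EG − F²) = 0 everywhere. A flat surface is locally isometric to the Euclidean plane via the map (u, v) ↦ (2 u, v). Straight lines in the (x̃, ỹ) plane pull back to: (a) horizontal circles (v = const), (b) vertical generators (u = const), and (c) helices (2 u tan θ = v, i.e. v = c · u + d).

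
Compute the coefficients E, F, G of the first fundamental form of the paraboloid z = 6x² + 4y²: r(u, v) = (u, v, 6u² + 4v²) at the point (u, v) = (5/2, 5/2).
E = 901;  F = 600;  G = 401

Partials: r_u = (1, 0, 12*u), r_v = (0, 1, 8*v). As functions of (u, v):
  E = r_u · r_u = 144*u^2 + 1,
  F = r_u · r_v = 96*u*v,
  G = r_v · r_v = 64*v^2 + 1.
Evaluating at (u, v) = (5/2, 5/2): E = 901, F = 600, G = 401.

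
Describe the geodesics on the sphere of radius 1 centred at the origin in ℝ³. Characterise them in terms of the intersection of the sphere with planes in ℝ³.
Geodesics on the sphere of radius 1 are great circles — circles of radius 1 obtained as the intersection of the sphere with planes through the origin (the centre of the sphere).

A curve α(t) of nonzero constant speed on the sphere of radius 1 is a geodesic iff its acceleration α̈ is everywhere normal to the surface, i.e. parallel to the radial vector α(t). Then d/dt(α × α̇) = α̇ × α̇ + α × α̈ = 0, so α × α̇ is a constant vector n ≠ 0 and α(t) · n = 0 for all t: α lies in the plane through the origin with normal n. The intersection of that plane with the sphere is a circle of radius 1 (a great circle). Conversely, a great circle traversed at constant speed has centripetal acceleration pointing at the origin, hence normal to the sphere, so every great circle is a geodesic.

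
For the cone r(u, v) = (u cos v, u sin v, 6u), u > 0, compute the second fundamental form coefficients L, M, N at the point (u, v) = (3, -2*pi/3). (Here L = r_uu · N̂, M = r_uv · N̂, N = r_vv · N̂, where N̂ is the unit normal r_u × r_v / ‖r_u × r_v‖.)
L = 0;  M = 0;  N = 18*sqrt(37)/37

Compute the unit normal N̂(u, v) = (-6*sqrt(37)*u*cos(v)/(37*Abs(u)), -6*sqrt(37)*u*sin(v)/(37*Abs(u)), sqrt(37)*u/(37*Abs(u))), and the second partials r_uu, r_uv, r_vv. Take dot products:
  L(u, v) = r_uu · N̂ = 0,
  M(u, v) = r_uv · N̂ = 0,
  N(u, v) = r_vv · N̂ = 6*sqrt(37)*u^2/(37*Abs(u)).
Evaluating at (u, v) = (3, -2*pi/3):
  L = 0, M = 0, N = 18*sqrt(37)/37.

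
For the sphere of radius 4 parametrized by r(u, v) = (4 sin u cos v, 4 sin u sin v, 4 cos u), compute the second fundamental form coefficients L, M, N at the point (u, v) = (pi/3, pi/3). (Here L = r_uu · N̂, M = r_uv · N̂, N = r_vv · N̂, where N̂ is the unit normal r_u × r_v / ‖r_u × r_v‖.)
L = -4;  M = 0;  N = -3

Compute the unit normal N̂(u, v) = (sin(u)^2*cos(v)/Abs(sin(u)), sin(u)^2*sin(v)/Abs(sin(u)), sin(2*u)/(2*Abs(sin(u)))), and the second partials r_uu, r_uv, r_vv. Take dot products:
  L(u, v) = r_uu · N̂ = -4*sin(u)/Abs(sin(u)),
  M(u, v) = r_uv · N̂ = 0,
  N(u, v) = r_vv · N̂ = -4*sin(u)^3/Abs(sin(u)).
Evaluating at (u, v) = (pi/3, pi/3):
  L = -4, M = 0, N = -3.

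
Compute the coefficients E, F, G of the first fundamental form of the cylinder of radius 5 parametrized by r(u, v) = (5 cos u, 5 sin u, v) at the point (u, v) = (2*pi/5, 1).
E = 25;  F = 0;  G = 1

Partials: r_u = (-5*sin(u), 5*cos(u), 0), r_v = (0, 0, 1). As functions of (u, v):
  E = r_u · r_u = 25,
  F = r_u · r_v = 0,
  G = r_v · r_v = 1.
Evaluating at (u, v) = (2*pi/5, 1): E = 25, F = 0, G = 1.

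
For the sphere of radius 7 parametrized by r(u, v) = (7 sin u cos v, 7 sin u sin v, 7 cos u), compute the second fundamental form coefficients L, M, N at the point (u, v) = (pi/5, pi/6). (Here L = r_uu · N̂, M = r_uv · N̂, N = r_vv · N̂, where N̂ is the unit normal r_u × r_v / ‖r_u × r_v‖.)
L = -7;  M = 0;  N = -35/8 + 7*sqrt(5)/8

Compute the unit normal N̂(u, v) = (sin(u)^2*cos(v)/Abs(sin(u)), sin(u)^2*sin(v)/Abs(sin(u)), sin(2*u)/(2*Abs(sin(u)))), and the second partials r_uu, r_uv, r_vv. Take dot products:
  L(u, v) = r_uu · N̂ = -7*sin(u)/Abs(sin(u)),
  M(u, v) = r_uv · N̂ = 0,
  N(u, v) = r_vv · N̂ = -7*sin(u)^3/Abs(sin(u)).
Evaluating at (u, v) = (pi/5, pi/6):
  L = -7, M = 0, N = -35/8 + 7*sqrt(5)/8.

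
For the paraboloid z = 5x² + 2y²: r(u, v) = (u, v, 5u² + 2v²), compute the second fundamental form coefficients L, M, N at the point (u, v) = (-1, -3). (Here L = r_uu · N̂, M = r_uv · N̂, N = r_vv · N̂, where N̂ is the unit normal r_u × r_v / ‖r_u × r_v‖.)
L = 2*sqrt(5)/7;  M = 0;  N = 4*sqrt(5)/35

Compute the unit normal N̂(u, v) = (-10*u/sqrt(100*u^2 + 16*v^2 + 1), -4*v/sqrt(100*u^2 + 16*v^2 + 1), 1/sqrt(100*u^2 + 16*v^2 + 1)), and the second partials r_uu, r_uv, r_vv. Take dot products:
  L(u, v) = r_uu · N̂ = 10/sqrt(100*u^2 + 16*v^2 + 1),
  M(u, v) = r_uv · N̂ = 0,
  N(u, v) = r_vv · N̂ = 4/sqrt(100*u^2 + 16*v^2 + 1).
Evaluating at (u, v) = (-1, -3):
  L = 2*sqrt(5)/7, M = 0, N = 4*sqrt(5)/35.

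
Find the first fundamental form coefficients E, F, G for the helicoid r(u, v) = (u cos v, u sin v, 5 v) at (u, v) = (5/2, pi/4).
E = 1;  F = 0;  G = 125/4

Partials: r_u = (cos(v), sin(v), 0), r_v = (-u*sin(v), u*cos(v), 5). As functions of (u, v):
  E = r_u · r_u = 1,
  F = r_u · r_v = 0,
  G = r_v · r_v = u^2 + 25.
Evaluating at (u, v) = (5/2, pi/4): E = 1, F = 0, G = 125/4.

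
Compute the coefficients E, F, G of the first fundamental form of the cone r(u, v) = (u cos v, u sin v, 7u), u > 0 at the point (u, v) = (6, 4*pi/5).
E = 50;  F = 0;  G = 36

Partials: r_u = (cos(v), sin(v), 7), r_v = (-u*sin(v), u*cos(v), 0). As functions of (u, v):
  E = r_u · r_u = 50,
  F = r_u · r_v = 0,
  G = r_v · r_v = u^2.
Evaluating at (u, v) = (6, 4*pi/5): E = 50, F = 0, G = 36.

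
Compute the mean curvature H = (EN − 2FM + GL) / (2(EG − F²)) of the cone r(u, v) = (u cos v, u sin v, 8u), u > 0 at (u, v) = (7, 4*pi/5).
H = 4*sqrt(65)/455

With E = 65, F = 0, G = u^2, L = 0, M = 0, N = 8*sqrt(65)*u^2/(65*Abs(u)), assemble
  H = (EN − 2FM + GL) / (2(EG − F²)) = 4*sqrt(65)/(65*Abs(u)).
At (u, v) = (7, 4*pi/5): H = 4*sqrt(65)/455.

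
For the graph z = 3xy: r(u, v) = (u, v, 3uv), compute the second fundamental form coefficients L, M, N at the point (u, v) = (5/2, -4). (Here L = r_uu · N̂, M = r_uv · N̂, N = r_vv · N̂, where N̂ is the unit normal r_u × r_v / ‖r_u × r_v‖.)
L = 0;  M = 6*sqrt(805)/805;  N = 0

Compute the unit normal N̂(u, v) = (-3*v/sqrt(9*u^2 + 9*v^2 + 1), -3*u/sqrt(9*u^2 + 9*v^2 + 1), 1/sqrt(9*u^2 + 9*v^2 + 1)), and the second partials r_uu, r_uv, r_vv. Take dot products:
  L(u, v) = r_uu · N̂ = 0,
  M(u, v) = r_uv · N̂ = 3/sqrt(9*u^2 + 9*v^2 + 1),
  N(u, v) = r_vv · N̂ = 0.
Evaluating at (u, v) = (5/2, -4):
  L = 0, M = 6*sqrt(805)/805, N = 0.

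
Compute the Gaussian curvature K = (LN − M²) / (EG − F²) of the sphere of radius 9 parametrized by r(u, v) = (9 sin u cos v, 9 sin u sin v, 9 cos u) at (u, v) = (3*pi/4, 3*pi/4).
K = 1/81

Coefficients of the first fundamental form: E = 81, F = 0, G = 81*sin(u)^2.
Coefficients of the second fundamental form: L = -9*sin(u)/Abs(sin(u)), M = 0, N = -9*sin(u)^3/Abs(sin(u)).
Assemble K = (LN − M²)/(EG − F²) = 1/81. At (u, v) = (3*pi/4, 3*pi/4): K = 1/81.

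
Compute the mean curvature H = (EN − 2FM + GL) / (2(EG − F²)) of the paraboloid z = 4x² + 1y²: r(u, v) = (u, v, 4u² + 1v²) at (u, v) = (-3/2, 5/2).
H = 249*sqrt(170)/28900

With E = 64*u^2 + 1, F = 16*u*v, G = 4*v^2 + 1, L = 8/sqrt(64*u^2 + 4*v^2 + 1), M = 0, N = 2/sqrt(64*u^2 + 4*v^2 + 1), assemble
  H = (EN − 2FM + GL) / (2(EG − F²)) = (64*u^2 + 16*v^2 + 5)/(64*u^2 + 4*v^2 + 1)^(3/2).
At (u, v) = (-3/2, 5/2): H = 249*sqrt(170)/28900.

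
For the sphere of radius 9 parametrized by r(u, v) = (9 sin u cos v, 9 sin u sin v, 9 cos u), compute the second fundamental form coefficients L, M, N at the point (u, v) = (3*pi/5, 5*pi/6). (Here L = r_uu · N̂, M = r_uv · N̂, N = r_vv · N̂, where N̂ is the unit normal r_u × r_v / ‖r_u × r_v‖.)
L = -9;  M = 0;  N = -45/8 - 9*sqrt(5)/8

Compute the unit normal N̂(u, v) = (sin(u)^2*cos(v)/Abs(sin(u)), sin(u)^2*sin(v)/Abs(sin(u)), sin(2*u)/(2*Abs(sin(u)))), and the second partials r_uu, r_uv, r_vv. Take dot products:
  L(u, v) = r_uu · N̂ = -9*sin(u)/Abs(sin(u)),
  M(u, v) = r_uv · N̂ = 0,
  N(u, v) = r_vv · N̂ = -9*sin(u)^3/Abs(sin(u)).
Evaluating at (u, v) = (3*pi/5, 5*pi/6):
  L = -9, M = 0, N = -45/8 - 9*sqrt(5)/8.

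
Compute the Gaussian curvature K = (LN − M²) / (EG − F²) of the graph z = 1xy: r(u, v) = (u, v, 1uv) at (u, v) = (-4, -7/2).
K = -16/13689

Coefficients of the first fundamental form: E = v^2 + 1, F = u*v, G = u^2 + 1.
Coefficients of the second fundamental form: L = 0, M = 1/sqrt(u^2 + v^2 + 1), N = 0.
Assemble K = (LN − M²)/(EG − F²) = 1/((u^2*v^2 - (u^2 + 1)*(v^2 + 1))*(u^2 + v^2 + 1)). At (u, v) = (-4, -7/2): K = -16/13689.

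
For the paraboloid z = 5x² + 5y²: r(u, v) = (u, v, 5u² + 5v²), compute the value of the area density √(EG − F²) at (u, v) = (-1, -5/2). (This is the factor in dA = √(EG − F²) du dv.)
√(EG − F²)|_{(-1, -5/2)} = 11*sqrt(6)

E = 100*u^2 + 1, F = 100*u*v, G = 100*v^2 + 1, so EG − F² = 100*u^2 + 100*v^2 + 1. Taking the positive square root: √(EG − F²) = sqrt(100*u^2 + 100*v^2 + 1). At (u, v) = (-1, -5/2): 11*sqrt(6).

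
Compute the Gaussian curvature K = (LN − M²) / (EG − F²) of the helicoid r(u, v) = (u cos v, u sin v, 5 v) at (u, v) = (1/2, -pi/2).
K = -400/10201

Coefficients of the first fundamental form: E = 1, F = 0, G = u^2 + 25.
Coefficients of the second fundamental form: L = 0, M = -5/sqrt(u^2 + 25), N = 0.
Assemble K = (LN − M²)/(EG − F²) = -25/(u^2 + 25)^2. At (u, v) = (1/2, -pi/2): K = -400/10201.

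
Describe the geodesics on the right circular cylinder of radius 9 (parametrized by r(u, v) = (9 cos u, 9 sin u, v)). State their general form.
The cylinder is flat (K = 0) and locally isometric to the plane via the development (u, v) ↦ (9 u, v). Geodesics are the pre-images of straight lines: circles (v constant), vertical lines (u constant), and helices (v = c · u + d) for constants c, d.

A right cylinder has E = 9², F = 0, G = 1, so EG − F² = 9², and L = −9, M = N = 0, giving K = (LN − M²)/(EG − F²) = 0 everywhere. A flat surface is locally isometric to the Euclidean plane via the map (u, v) ↦ (9 u, v). Straight lines in the (x̃, ỹ) plane pull back to: (a) horizontal circles (v = const), (b) vertical generators (u = const), and (c) helices (9 u tan θ = v, i.e. v = c · u + d).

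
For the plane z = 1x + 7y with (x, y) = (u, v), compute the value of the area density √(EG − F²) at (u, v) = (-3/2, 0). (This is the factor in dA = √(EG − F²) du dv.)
√(EG − F²)|_{(-3/2, 0)} = sqrt(51)

E = 2, F = 7, G = 50, so EG − F² = 51. Taking the positive square root: √(EG − F²) = sqrt(51). At (u, v) = (-3/2, 0): sqrt(51).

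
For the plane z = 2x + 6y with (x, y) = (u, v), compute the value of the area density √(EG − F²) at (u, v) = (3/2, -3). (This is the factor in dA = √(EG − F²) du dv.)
√(EG − F²)|_{(3/2, -3)} = sqrt(41)

E = 5, F = 12, G = 37, so EG − F² = 41. Taking the positive square root: √(EG − F²) = sqrt(41). At (u, v) = (3/2, -3): sqrt(41).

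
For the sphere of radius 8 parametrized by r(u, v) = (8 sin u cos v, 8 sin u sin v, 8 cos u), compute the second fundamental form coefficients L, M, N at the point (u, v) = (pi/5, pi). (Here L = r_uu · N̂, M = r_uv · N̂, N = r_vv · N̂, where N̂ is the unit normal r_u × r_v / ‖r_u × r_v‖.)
L = -8;  M = 0;  N = -5 + sqrt(5)

Compute the unit normal N̂(u, v) = (sin(u)^2*cos(v)/Abs(sin(u)), sin(u)^2*sin(v)/Abs(sin(u)), sin(2*u)/(2*Abs(sin(u)))), and the second partials r_uu, r_uv, r_vv. Take dot products:
  L(u, v) = r_uu · N̂ = -8*sin(u)/Abs(sin(u)),
  M(u, v) = r_uv · N̂ = 0,
  N(u, v) = r_vv · N̂ = -8*sin(u)^3/Abs(sin(u)).
Evaluating at (u, v) = (pi/5, pi):
  L = -8, M = 0, N = -5 + sqrt(5).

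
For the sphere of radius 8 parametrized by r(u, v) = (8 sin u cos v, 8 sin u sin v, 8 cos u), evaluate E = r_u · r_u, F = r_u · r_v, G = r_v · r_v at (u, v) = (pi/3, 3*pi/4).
E = 64;  F = 0;  G = 48

Partials: r_u = (8*cos(u)*cos(v), 8*sin(v)*cos(u), -8*sin(u)), r_v = (-8*sin(u)*sin(v), 8*sin(u)*cos(v), 0). As functions of (u, v):
  E = r_u · r_u = 64,
  F = r_u · r_v = 0,
  G = r_v · r_v = 64*sin(u)^2.
Evaluating at (u, v) = (pi/3, 3*pi/4): E = 64, F = 0, G = 48.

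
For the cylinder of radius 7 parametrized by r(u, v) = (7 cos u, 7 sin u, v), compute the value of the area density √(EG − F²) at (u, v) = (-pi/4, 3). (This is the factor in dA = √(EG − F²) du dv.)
√(EG − F²)|_{(-pi/4, 3)} = 7

E = 49, F = 0, G = 1, so EG − F² = 49. Taking the positive square root: √(EG − F²) = 7. At (u, v) = (-pi/4, 3): 7.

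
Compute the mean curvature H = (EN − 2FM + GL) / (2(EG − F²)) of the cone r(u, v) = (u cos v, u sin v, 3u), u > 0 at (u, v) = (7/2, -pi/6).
H = 3*sqrt(10)/70

With E = 10, F = 0, G = u^2, L = 0, M = 0, N = 3*sqrt(10)*u^2/(10*Abs(u)), assemble
  H = (EN − 2FM + GL) / (2(EG − F²)) = 3*sqrt(10)/(20*Abs(u)).
At (u, v) = (7/2, -pi/6): H = 3*sqrt(10)/70.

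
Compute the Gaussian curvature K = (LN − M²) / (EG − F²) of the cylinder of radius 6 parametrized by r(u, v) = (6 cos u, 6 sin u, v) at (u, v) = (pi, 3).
K = 0

Coefficients of the first fundamental form: E = 36, F = 0, G = 1.
Coefficients of the second fundamental form: L = -6, M = 0, N = 0.
Assemble K = (LN − M²)/(EG − F²) = 0. At (u, v) = (pi, 3): K = 0.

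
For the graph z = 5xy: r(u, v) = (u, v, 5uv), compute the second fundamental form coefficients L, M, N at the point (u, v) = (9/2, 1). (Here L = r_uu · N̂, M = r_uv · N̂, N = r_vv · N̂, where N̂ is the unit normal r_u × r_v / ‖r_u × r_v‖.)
L = 0;  M = 10*sqrt(2129)/2129;  N = 0

Compute the unit normal N̂(u, v) = (-5*v/sqrt(25*u^2 + 25*v^2 + 1), -5*u/sqrt(25*u^2 + 25*v^2 + 1), 1/sqrt(25*u^2 + 25*v^2 + 1)), and the second partials r_uu, r_uv, r_vv. Take dot products:
  L(u, v) = r_uu · N̂ = 0,
  M(u, v) = r_uv · N̂ = 5/sqrt(25*u^2 + 25*v^2 + 1),
  N(u, v) = r_vv · N̂ = 0.
Evaluating at (u, v) = (9/2, 1):
  L = 0, M = 10*sqrt(2129)/2129, N = 0.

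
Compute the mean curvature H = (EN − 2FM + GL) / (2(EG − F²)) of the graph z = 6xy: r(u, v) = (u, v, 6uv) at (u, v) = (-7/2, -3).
H = -567*sqrt(766)/146689

With E = 36*v^2 + 1, F = 36*u*v, G = 36*u^2 + 1, L = 0, M = 6/sqrt(36*u^2 + 36*v^2 + 1), N = 0, assemble
  H = (EN − 2FM + GL) / (2(EG − F²)) = -216*u*v/(36*u^2 + 36*v^2 + 1)^(3/2).
At (u, v) = (-7/2, -3): H = -567*sqrt(766)/146689.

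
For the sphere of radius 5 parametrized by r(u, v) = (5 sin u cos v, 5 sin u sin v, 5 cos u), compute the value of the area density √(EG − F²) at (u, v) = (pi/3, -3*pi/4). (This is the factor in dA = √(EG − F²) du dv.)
√(EG − F²)|_{(pi/3, -3*pi/4)} = 25*sqrt(3)/2

E = 25, F = 0, G = 25*sin(u)^2, so EG − F² = 625*sin(u)^2. Taking the positive square root: √(EG − F²) = 25*Abs(sin(u)). At (u, v) = (pi/3, -3*pi/4): 25*sqrt(3)/2.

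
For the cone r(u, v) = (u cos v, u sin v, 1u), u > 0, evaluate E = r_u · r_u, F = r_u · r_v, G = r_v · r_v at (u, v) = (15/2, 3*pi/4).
E = 2;  F = 0;  G = 225/4

Partials: r_u = (cos(v), sin(v), 1), r_v = (-u*sin(v), u*cos(v), 0). As functions of (u, v):
  E = r_u · r_u = 2,
  F = r_u · r_v = 0,
  G = r_v · r_v = u^2.
Evaluating at (u, v) = (15/2, 3*pi/4): E = 2, F = 0, G = 225/4.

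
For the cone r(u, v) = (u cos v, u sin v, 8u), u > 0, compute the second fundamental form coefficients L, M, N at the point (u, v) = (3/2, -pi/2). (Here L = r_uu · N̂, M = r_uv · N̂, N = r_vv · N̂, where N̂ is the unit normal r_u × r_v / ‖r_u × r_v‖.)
L = 0;  M = 0;  N = 12*sqrt(65)/65

Compute the unit normal N̂(u, v) = (-8*sqrt(65)*u*cos(v)/(65*Abs(u)), -8*sqrt(65)*u*sin(v)/(65*Abs(u)), sqrt(65)*u/(65*Abs(u))), and the second partials r_uu, r_uv, r_vv. Take dot products:
  L(u, v) = r_uu · N̂ = 0,
  M(u, v) = r_uv · N̂ = 0,
  N(u, v) = r_vv · N̂ = 8*sqrt(65)*u^2/(65*Abs(u)).
Evaluating at (u, v) = (3/2, -pi/2):
  L = 0, M = 0, N = 12*sqrt(65)/65.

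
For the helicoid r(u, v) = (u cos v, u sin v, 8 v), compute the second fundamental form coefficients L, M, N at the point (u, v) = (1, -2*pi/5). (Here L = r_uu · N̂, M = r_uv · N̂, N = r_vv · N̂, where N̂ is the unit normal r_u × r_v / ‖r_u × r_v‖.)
L = 0;  M = -8*sqrt(65)/65;  N = 0

Compute the unit normal N̂(u, v) = (8*sin(v)/sqrt(u^2 + 64), -8*cos(v)/sqrt(u^2 + 64), u/sqrt(u^2 + 64)), and the second partials r_uu, r_uv, r_vv. Take dot products:
  L(u, v) = r_uu · N̂ = 0,
  M(u, v) = r_uv · N̂ = -8/sqrt(u^2 + 64),
  N(u, v) = r_vv · N̂ = 0.
Evaluating at (u, v) = (1, -2*pi/5):
  L = 0, M = -8*sqrt(65)/65, N = 0.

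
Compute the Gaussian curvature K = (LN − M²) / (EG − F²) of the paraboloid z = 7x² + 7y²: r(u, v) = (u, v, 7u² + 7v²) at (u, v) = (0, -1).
K = 196/38809

Coefficients of the first fundamental form: E = 196*u^2 + 1, F = 196*u*v, G = 196*v^2 + 1.
Coefficients of the second fundamental form: L = 14/sqrt(196*u^2 + 196*v^2 + 1), M = 0, N = 14/sqrt(196*u^2 + 196*v^2 + 1).
Assemble K = (LN − M²)/(EG − F²) = 196/(38416*u^4 + 76832*u^2*v^2 + 392*u^2 + 38416*v^4 + 392*v^2 + 1). At (u, v) = (0, -1): K = 196/38809.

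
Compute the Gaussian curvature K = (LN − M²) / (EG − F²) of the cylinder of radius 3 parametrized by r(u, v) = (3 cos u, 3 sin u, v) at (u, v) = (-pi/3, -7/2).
K = 0

Coefficients of the first fundamental form: E = 9, F = 0, G = 1.
Coefficients of the second fundamental form: L = -3, M = 0, N = 0.
Assemble K = (LN − M²)/(EG − F²) = 0. At (u, v) = (-pi/3, -7/2): K = 0.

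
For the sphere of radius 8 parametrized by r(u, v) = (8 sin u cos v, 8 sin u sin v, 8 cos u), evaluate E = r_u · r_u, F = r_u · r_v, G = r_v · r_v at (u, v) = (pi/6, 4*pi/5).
E = 64;  F = 0;  G = 16

Partials: r_u = (8*cos(u)*cos(v), 8*sin(v)*cos(u), -8*sin(u)), r_v = (-8*sin(u)*sin(v), 8*sin(u)*cos(v), 0). As functions of (u, v):
  E = r_u · r_u = 64,
  F = r_u · r_v = 0,
  G = r_v · r_v = 64*sin(u)^2.
Evaluating at (u, v) = (pi/6, 4*pi/5): E = 64, F = 0, G = 16.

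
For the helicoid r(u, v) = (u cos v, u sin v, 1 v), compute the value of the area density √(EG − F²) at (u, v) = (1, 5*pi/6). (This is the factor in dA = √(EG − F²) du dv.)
√(EG − F²)|_{(1, 5*pi/6)} = sqrt(2)

E = 1, F = 0, G = u^2 + 1, so EG − F² = u^2 + 1. Taking the positive square root: √(EG − F²) = sqrt(u^2 + 1). At (u, v) = (1, 5*pi/6): sqrt(2).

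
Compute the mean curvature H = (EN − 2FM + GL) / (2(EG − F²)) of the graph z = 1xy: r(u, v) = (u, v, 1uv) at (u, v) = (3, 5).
H = -3*sqrt(35)/245

With E = v^2 + 1, F = u*v, G = u^2 + 1, L = 0, M = 1/sqrt(u^2 + v^2 + 1), N = 0, assemble
  H = (EN − 2FM + GL) / (2(EG − F²)) = -u*v/(u^2 + v^2 + 1)^(3/2).
At (u, v) = (3, 5): H = -3*sqrt(35)/245.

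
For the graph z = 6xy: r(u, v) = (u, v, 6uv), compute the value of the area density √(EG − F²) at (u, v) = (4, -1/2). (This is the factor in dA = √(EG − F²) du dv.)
√(EG − F²)|_{(4, -1/2)} = sqrt(586)

E = 36*v^2 + 1, F = 36*u*v, G = 36*u^2 + 1, so EG − F² = 36*u^2 + 36*v^2 + 1. Taking the positive square root: √(EG − F²) = sqrt(36*u^2 + 36*v^2 + 1). At (u, v) = (4, -1/2): sqrt(586).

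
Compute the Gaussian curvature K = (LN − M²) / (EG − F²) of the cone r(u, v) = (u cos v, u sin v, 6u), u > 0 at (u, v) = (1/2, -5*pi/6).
K = 0

Coefficients of the first fundamental form: E = 37, F = 0, G = u^2.
Coefficients of the second fundamental form: L = 0, M = 0, N = 6*sqrt(37)*u^2/(37*Abs(u)).
Assemble K = (LN − M²)/(EG − F²) = 0. At (u, v) = (1/2, -5*pi/6): K = 0.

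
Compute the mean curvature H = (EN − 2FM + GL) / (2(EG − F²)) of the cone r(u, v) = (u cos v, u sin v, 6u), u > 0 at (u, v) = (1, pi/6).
H = 3*sqrt(37)/37

With E = 37, F = 0, G = u^2, L = 0, M = 0, N = 6*sqrt(37)*u^2/(37*Abs(u)), assemble
  H = (EN − 2FM + GL) / (2(EG − F²)) = 3*sqrt(37)/(37*Abs(u)).
At (u, v) = (1, pi/6): H = 3*sqrt(37)/37.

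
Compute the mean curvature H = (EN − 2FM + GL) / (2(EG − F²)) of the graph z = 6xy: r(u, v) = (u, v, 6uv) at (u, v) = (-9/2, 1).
H = 243*sqrt(766)/146689

With E = 36*v^2 + 1, F = 36*u*v, G = 36*u^2 + 1, L = 0, M = 6/sqrt(36*u^2 + 36*v^2 + 1), N = 0, assemble
  H = (EN − 2FM + GL) / (2(EG − F²)) = -216*u*v/(36*u^2 + 36*v^2 + 1)^(3/2).
At (u, v) = (-9/2, 1): H = 243*sqrt(766)/146689.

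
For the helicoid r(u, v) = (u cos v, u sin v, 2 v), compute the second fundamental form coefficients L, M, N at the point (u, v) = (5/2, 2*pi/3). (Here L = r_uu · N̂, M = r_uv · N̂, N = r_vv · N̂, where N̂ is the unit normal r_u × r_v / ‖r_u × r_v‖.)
L = 0;  M = -4*sqrt(41)/41;  N = 0

Compute the unit normal N̂(u, v) = (2*sin(v)/sqrt(u^2 + 4), -2*cos(v)/sqrt(u^2 + 4), u/sqrt(u^2 + 4)), and the second partials r_uu, r_uv, r_vv. Take dot products:
  L(u, v) = r_uu · N̂ = 0,
  M(u, v) = r_uv · N̂ = -2/sqrt(u^2 + 4),
  N(u, v) = r_vv · N̂ = 0.
Evaluating at (u, v) = (5/2, 2*pi/3):
  L = 0, M = -4*sqrt(41)/41, N = 0.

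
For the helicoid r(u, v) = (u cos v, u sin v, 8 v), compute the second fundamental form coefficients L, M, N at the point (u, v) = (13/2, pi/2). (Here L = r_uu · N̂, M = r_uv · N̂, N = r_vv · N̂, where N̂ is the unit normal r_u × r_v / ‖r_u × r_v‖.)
L = 0;  M = -16*sqrt(17)/85;  N = 0

Compute the unit normal N̂(u, v) = (8*sin(v)/sqrt(u^2 + 64), -8*cos(v)/sqrt(u^2 + 64), u/sqrt(u^2 + 64)), and the second partials r_uu, r_uv, r_vv. Take dot products:
  L(u, v) = r_uu · N̂ = 0,
  M(u, v) = r_uv · N̂ = -8/sqrt(u^2 + 64),
  N(u, v) = r_vv · N̂ = 0.
Evaluating at (u, v) = (13/2, pi/2):
  L = 0, M = -16*sqrt(17)/85, N = 0.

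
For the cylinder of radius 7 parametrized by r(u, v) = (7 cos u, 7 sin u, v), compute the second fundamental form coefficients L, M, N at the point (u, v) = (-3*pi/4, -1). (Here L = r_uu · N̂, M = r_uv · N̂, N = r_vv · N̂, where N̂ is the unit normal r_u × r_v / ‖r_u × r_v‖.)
L = -7;  M = 0;  N = 0

Compute the unit normal N̂(u, v) = (cos(u), sin(u), 0), and the second partials r_uu, r_uv, r_vv. Take dot products:
  L(u, v) = r_uu · N̂ = -7,
  M(u, v) = r_uv · N̂ = 0,
  N(u, v) = r_vv · N̂ = 0.
Evaluating at (u, v) = (-3*pi/4, -1):
  L = -7, M = 0, N = 0.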